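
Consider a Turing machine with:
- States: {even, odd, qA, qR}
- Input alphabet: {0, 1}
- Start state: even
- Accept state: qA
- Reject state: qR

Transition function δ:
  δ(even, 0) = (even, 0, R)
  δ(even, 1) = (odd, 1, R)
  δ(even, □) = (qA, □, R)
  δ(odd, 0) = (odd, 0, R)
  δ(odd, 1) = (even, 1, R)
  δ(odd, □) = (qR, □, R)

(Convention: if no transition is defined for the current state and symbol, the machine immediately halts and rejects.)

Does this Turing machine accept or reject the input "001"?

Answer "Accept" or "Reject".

Execution trace:
Initial: [even]001
Step 1: δ(even, 0) = (even, 0, R) → 0[even]01
Step 2: δ(even, 0) = (even, 0, R) → 00[even]1
Step 3: δ(even, 1) = (odd, 1, R) → 001[odd]□
Step 4: δ(odd, □) = (qR, □, R) → 001□[qR]□

The machine reaches the reject state qR and halts.

Answer: Reject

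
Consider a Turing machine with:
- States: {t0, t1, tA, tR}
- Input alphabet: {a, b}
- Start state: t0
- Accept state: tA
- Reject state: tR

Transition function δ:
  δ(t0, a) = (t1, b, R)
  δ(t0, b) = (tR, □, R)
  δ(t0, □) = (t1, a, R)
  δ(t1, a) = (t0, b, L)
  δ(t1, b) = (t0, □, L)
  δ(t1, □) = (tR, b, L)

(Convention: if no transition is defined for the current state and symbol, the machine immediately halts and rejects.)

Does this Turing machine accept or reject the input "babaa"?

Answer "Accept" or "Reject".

Execution trace:
Initial: [t0]babaa
Step 1: δ(t0, b) = (tR, □, R) → □[tR]abaa

The machine reaches the reject state tR and halts.

Answer: Reject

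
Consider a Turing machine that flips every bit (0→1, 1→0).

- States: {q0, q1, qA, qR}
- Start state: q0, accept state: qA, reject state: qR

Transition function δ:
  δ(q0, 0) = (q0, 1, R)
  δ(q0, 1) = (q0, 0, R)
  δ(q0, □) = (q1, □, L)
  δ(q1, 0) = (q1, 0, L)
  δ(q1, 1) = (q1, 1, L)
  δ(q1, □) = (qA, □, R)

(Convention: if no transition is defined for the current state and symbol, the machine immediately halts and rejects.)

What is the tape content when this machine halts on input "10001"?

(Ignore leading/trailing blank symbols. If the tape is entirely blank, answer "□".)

Execution trace:
Initial: [q0]10001
Step 1: δ(q0, 1) = (q0, 0, R) → 0[q0]0001
Step 2: δ(q0, 0) = (q0, 1, R) → 01[q0]001
Step 3: δ(q0, 0) = (q0, 1, R) → 011[q0]01
Step 4: δ(q0, 0) = (q0, 1, R) → 0111[q0]1
Step 5: δ(q0, 1) = (q0, 0, R) → 01110[q0]□
Step 6: δ(q0, □) = (q1, □, L) → 0111[q1]0□
Step 7: δ(q1, 0) = (q1, 0, L) → 011[q1]10□
Step 8: δ(q1, 1) = (q1, 1, L) → 01[q1]110□
Step 9: δ(q1, 1) = (q1, 1, L) → 0[q1]1110□
Step 10: δ(q1, 1) = (q1, 1, L) → [q1]01110□
Step 11: δ(q1, 0) = (q1, 0, L) → [q1]□01110□
Step 12: δ(q1, □) = (qA, □, R) → □[qA]01110□

The machine reaches the accept state qA and halts.

Final tape (ignoring leading/trailing blanks): 01110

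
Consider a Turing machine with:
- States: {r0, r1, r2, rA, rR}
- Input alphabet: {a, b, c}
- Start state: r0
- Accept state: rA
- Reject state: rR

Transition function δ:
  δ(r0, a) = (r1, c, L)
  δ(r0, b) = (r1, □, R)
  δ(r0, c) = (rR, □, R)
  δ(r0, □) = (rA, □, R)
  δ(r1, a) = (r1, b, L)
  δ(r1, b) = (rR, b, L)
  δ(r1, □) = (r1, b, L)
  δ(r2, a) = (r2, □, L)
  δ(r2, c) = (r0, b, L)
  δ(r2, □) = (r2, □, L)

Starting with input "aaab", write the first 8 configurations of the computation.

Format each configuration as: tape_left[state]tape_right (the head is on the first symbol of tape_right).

Transitions applied:
Step 1: δ(r0, a) = (r1, c, L)
Step 2: δ(r1, □) = (r1, b, L)
Step 3: δ(r1, □) = (r1, b, L)
Step 4: δ(r1, □) = (r1, b, L)
Step 5: δ(r1, □) = (r1, b, L)
Step 6: δ(r1, □) = (r1, b, L)
Step 7: δ(r1, □) = (r1, b, L)

The first 8 configurations are:
[r0]aaab ⊢ [r1]□caab ⊢ [r1]□bcaab ⊢ [r1]□bbcaab ⊢ [r1]□bbbcaab ⊢ [r1]□bbbbcaab ⊢ [r1]□bbbbbcaab ⊢ [r1]□bbbbbbcaab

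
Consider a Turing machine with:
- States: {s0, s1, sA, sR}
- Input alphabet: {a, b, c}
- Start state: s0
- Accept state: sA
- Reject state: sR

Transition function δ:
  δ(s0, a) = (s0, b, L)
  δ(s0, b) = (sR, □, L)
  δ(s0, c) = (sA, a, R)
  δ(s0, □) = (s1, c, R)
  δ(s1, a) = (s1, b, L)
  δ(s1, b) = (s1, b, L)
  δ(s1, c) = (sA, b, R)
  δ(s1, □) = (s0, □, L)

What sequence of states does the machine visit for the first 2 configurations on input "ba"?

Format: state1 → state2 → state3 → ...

Execution trace:
Initial: [s0]ba
Step 1: δ(s0, b) = (sR, □, L) → [sR]□□a

The machine reaches the reject state sR and halts.

State sequence: s0 → sR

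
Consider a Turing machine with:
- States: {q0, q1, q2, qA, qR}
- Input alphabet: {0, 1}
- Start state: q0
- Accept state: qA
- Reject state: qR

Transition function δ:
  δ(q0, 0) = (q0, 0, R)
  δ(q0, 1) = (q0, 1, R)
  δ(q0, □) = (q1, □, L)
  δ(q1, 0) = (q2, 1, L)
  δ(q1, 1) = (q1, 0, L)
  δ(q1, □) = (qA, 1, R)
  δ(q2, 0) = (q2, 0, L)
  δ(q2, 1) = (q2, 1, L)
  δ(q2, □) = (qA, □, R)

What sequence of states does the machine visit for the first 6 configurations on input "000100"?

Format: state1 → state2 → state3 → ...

Execution trace:
Initial: [q0]000100
Step 1: δ(q0, 0) = (q0, 0, R) → 0[q0]00100
Step 2: δ(q0, 0) = (q0, 0, R) → 00[q0]0100
Step 3: δ(q0, 0) = (q0, 0, R) → 000[q0]100
Step 4: δ(q0, 1) = (q0, 1, R) → 0001[q0]00
Step 5: δ(q0, 0) = (q0, 0, R) → 00010[q0]0

State sequence: q0 → q0 → q0 → q0 → q0 → q0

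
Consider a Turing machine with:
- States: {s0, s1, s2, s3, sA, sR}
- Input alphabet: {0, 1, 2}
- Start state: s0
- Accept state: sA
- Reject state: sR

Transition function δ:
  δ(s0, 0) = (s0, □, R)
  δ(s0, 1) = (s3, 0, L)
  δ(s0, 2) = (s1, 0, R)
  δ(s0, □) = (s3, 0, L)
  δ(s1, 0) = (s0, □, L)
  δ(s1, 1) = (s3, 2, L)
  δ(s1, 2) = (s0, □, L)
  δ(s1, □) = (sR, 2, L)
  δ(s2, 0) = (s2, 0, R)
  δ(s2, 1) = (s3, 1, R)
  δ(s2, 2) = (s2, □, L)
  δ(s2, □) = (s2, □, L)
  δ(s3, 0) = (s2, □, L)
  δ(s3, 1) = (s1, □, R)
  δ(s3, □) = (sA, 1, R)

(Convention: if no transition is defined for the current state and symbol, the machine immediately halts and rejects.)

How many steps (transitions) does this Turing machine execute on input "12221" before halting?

Execution trace:
Initial: [s0]12221
Step 1: δ(s0, 1) = (s3, 0, L) → [s3]□02221
Step 2: δ(s3, □) = (sA, 1, R) → 1[sA]02221

The machine reaches the accept state sA and halts.

The machine executed 2 steps before halting.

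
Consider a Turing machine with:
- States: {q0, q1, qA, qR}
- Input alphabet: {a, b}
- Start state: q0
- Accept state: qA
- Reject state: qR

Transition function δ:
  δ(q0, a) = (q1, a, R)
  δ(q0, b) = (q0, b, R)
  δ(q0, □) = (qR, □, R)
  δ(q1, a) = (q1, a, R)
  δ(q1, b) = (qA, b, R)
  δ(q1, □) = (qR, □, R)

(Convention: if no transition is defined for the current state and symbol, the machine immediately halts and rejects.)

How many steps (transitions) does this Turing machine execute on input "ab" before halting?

Execution trace:
Initial: [q0]ab
Step 1: δ(q0, a) = (q1, a, R) → a[q1]b
Step 2: δ(q1, b) = (qA, b, R) → ab[qA]□

The machine reaches the accept state qA and halts.

The machine executed 2 steps before halting.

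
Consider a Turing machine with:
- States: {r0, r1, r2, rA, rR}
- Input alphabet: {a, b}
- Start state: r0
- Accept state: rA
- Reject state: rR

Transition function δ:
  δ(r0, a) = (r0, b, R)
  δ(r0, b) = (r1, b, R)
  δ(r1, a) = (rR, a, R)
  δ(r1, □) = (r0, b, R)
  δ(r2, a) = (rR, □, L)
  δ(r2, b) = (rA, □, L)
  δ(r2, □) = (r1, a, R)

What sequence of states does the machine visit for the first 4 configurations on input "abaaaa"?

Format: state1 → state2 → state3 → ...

Execution trace:
Initial: [r0]abaaaa
Step 1: δ(r0, a) = (r0, b, R) → b[r0]baaaa
Step 2: δ(r0, b) = (r1, b, R) → bb[r1]aaaa
Step 3: δ(r1, a) = (rR, a, R) → bba[rR]aaa

The machine reaches the reject state rR and halts.

State sequence: r0 → r0 → r1 → rR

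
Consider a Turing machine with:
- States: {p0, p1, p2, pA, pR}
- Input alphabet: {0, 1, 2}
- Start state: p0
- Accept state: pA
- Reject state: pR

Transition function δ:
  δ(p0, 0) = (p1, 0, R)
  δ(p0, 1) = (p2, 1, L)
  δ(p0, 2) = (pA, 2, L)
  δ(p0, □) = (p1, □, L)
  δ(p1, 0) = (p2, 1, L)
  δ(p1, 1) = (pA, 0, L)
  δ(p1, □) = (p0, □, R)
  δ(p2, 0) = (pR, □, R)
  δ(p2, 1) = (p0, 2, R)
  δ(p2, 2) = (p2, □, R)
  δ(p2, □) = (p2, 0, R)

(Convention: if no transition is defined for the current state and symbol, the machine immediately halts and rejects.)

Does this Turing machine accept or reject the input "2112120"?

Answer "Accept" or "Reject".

Execution trace:
Initial: [p0]2112120
Step 1: δ(p0, 2) = (pA, 2, L) → [pA]□2112120

The machine reaches the accept state pA and halts.

Answer: Accept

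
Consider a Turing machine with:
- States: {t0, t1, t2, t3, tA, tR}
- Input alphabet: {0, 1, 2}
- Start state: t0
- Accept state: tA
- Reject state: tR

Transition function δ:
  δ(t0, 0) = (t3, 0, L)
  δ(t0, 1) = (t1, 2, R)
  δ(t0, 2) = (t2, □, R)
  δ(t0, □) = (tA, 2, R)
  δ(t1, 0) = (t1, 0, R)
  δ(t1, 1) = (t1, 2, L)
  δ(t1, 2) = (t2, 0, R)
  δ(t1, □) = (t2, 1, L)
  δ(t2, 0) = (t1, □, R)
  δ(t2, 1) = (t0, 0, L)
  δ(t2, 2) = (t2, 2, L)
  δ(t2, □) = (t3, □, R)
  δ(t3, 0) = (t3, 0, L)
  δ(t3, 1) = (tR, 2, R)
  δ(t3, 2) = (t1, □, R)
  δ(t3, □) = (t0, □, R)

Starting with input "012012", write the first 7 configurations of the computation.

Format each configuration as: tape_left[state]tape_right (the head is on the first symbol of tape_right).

Transitions applied:
Step 1: δ(t0, 0) = (t3, 0, L)
Step 2: δ(t3, □) = (t0, □, R)
Step 3: δ(t0, 0) = (t3, 0, L)
Step 4: δ(t3, □) = (t0, □, R)
Step 5: δ(t0, 0) = (t3, 0, L)
Step 6: δ(t3, □) = (t0, □, R)

The first 7 configurations are:
[t0]012012 ⊢ [t3]□012012 ⊢ □[t0]012012 ⊢ [t3]□012012 ⊢ □[t0]012012 ⊢ [t3]□012012 ⊢ □[t0]012012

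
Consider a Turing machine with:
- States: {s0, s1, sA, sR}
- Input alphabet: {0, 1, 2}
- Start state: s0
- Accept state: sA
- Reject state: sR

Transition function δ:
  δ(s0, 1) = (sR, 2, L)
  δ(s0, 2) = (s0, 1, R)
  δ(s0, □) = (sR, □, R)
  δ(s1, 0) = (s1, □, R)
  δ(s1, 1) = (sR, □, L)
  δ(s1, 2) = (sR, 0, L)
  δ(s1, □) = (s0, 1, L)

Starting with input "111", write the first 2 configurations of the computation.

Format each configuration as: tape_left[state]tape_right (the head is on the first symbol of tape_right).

Transitions applied:
Step 1: δ(s0, 1) = (sR, 2, L)

The first 2 configurations are:
[s0]111 ⊢ [sR]□211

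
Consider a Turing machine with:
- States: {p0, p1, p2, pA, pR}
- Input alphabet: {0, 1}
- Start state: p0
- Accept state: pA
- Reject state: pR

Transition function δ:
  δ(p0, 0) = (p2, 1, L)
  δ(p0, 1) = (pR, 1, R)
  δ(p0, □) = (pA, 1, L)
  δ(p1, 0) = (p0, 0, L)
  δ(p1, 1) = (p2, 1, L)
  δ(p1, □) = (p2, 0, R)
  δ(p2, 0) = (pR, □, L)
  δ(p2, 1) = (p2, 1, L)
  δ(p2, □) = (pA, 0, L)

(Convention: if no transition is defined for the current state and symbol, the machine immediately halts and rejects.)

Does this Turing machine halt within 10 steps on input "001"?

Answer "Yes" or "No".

Execution trace:
Initial: [p0]001
Step 1: δ(p0, 0) = (p2, 1, L) → [p2]□101
Step 2: δ(p2, □) = (pA, 0, L) → [pA]□0101

The machine reaches the accept state pA and halts.
The machine halted after 2 steps (within the 10-step bound).

Answer: Yes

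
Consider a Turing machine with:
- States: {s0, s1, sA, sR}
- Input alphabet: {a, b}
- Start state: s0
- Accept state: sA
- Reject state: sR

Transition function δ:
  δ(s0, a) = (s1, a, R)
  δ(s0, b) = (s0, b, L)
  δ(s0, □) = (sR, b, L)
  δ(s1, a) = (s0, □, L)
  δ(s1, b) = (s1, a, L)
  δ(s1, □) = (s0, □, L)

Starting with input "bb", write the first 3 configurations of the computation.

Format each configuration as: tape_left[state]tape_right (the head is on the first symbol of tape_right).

Transitions applied:
Step 1: δ(s0, b) = (s0, b, L)
Step 2: δ(s0, □) = (sR, b, L)

The first 3 configurations are:
[s0]bb ⊢ [s0]□bb ⊢ [sR]□bbb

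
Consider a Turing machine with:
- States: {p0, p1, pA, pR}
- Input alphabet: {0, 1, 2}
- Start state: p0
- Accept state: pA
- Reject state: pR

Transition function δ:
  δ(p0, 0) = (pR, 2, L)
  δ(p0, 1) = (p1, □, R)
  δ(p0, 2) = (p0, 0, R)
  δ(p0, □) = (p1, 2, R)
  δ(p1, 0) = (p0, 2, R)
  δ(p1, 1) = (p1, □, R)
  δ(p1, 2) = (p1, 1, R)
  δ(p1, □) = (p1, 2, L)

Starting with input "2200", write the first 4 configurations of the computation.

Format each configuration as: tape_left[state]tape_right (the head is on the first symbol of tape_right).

Transitions applied:
Step 1: δ(p0, 2) = (p0, 0, R)
Step 2: δ(p0, 2) = (p0, 0, R)
Step 3: δ(p0, 0) = (pR, 2, L)

The first 4 configurations are:
[p0]2200 ⊢ 0[p0]200 ⊢ 00[p0]00 ⊢ 0[pR]020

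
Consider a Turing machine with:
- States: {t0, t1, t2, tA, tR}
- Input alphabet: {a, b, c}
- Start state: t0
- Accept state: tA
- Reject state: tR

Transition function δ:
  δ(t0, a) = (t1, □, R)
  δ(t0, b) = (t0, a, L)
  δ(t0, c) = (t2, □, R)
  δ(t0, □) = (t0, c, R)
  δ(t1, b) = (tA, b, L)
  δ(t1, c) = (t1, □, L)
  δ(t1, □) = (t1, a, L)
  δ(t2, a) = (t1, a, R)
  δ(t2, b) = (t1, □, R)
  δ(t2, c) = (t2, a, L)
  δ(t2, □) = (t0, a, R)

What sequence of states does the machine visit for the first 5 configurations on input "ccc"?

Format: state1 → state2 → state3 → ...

Execution trace:
Initial: [t0]ccc
Step 1: δ(t0, c) = (t2, □, R) → □[t2]cc
Step 2: δ(t2, c) = (t2, a, L) → [t2]□ac
Step 3: δ(t2, □) = (t0, a, R) → a[t0]ac
Step 4: δ(t0, a) = (t1, □, R) → a□[t1]c

State sequence: t0 → t2 → t2 → t0 → t1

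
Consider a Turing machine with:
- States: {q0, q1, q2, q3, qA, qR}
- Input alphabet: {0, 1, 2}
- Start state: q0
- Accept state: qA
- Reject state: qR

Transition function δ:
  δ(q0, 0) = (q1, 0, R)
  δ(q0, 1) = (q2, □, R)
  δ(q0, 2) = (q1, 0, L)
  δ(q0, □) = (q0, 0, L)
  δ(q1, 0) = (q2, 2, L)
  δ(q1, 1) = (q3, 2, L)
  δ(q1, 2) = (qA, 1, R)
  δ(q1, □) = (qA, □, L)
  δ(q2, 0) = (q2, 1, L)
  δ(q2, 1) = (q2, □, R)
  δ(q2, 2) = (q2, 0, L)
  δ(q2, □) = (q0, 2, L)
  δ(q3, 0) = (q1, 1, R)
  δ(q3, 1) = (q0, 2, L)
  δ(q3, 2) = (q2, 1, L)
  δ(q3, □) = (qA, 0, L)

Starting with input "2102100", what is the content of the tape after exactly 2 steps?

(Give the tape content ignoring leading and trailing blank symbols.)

Execution trace:
Initial: [q0]2102100
Step 1: δ(q0, 2) = (q1, 0, L) → [q1]□0102100
Step 2: δ(q1, □) = (qA, □, L) → [qA]□□0102100

The machine reaches the accept state qA and halts.

After 2 steps, the tape (ignoring leading/trailing blanks) is: 0102100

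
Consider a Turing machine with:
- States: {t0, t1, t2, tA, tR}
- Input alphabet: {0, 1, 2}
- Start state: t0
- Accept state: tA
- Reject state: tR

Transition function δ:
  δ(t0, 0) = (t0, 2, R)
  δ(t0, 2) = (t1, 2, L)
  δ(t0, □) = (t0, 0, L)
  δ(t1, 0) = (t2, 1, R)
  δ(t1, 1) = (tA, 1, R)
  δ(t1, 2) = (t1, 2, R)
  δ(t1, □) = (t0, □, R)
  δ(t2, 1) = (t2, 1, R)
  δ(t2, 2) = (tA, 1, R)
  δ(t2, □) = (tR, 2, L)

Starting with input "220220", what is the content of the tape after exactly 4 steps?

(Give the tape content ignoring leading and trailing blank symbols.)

Execution trace:
Initial: [t0]220220
Step 1: δ(t0, 2) = (t1, 2, L) → [t1]□220220
Step 2: δ(t1, □) = (t0, □, R) → □[t0]220220
Step 3: δ(t0, 2) = (t1, 2, L) → [t1]□220220
Step 4: δ(t1, □) = (t0, □, R) → □[t0]220220

After 4 steps, the tape (ignoring leading/trailing blanks) is: 220220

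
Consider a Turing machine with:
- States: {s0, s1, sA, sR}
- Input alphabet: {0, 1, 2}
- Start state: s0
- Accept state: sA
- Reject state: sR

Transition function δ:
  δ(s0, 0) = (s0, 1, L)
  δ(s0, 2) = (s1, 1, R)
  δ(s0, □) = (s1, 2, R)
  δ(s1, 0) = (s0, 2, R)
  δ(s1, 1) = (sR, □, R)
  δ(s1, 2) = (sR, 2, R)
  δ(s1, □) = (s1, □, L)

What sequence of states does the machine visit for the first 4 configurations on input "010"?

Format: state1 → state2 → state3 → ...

Execution trace:
Initial: [s0]010
Step 1: δ(s0, 0) = (s0, 1, L) → [s0]□110
Step 2: δ(s0, □) = (s1, 2, R) → 2[s1]110
Step 3: δ(s1, 1) = (sR, □, R) → 2□[sR]10

The machine reaches the reject state sR and halts.

State sequence: s0 → s0 → s1 → sR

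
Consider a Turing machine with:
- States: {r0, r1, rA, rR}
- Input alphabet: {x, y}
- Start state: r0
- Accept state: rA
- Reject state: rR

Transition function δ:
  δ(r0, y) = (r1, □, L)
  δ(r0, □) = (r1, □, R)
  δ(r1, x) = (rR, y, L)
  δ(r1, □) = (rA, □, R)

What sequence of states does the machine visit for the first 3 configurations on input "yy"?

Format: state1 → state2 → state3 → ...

Execution trace:
Initial: [r0]yy
Step 1: δ(r0, y) = (r1, □, L) → [r1]□□y
Step 2: δ(r1, □) = (rA, □, R) → □[rA]□y

The machine reaches the accept state rA and halts.

State sequence: r0 → r1 → rA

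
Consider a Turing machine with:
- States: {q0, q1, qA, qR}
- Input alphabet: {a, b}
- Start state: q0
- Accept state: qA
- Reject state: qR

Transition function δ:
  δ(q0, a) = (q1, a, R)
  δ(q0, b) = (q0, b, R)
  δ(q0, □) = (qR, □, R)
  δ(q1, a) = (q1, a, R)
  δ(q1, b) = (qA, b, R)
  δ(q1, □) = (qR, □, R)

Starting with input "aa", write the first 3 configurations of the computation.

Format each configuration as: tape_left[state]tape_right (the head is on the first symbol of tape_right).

Transitions applied:
Step 1: δ(q0, a) = (q1, a, R)
Step 2: δ(q1, a) = (q1, a, R)

The first 3 configurations are:
[q0]aa ⊢ a[q1]a ⊢ aa[q1]□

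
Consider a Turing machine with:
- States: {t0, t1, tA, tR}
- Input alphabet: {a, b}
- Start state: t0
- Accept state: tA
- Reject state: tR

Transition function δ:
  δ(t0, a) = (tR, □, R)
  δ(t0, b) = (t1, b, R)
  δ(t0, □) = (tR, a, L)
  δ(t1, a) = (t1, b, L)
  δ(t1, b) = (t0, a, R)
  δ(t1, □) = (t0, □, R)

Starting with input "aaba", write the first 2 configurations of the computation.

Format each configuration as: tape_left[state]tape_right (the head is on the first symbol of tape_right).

Transitions applied:
Step 1: δ(t0, a) = (tR, □, R)

The first 2 configurations are:
[t0]aaba ⊢ □[tR]aba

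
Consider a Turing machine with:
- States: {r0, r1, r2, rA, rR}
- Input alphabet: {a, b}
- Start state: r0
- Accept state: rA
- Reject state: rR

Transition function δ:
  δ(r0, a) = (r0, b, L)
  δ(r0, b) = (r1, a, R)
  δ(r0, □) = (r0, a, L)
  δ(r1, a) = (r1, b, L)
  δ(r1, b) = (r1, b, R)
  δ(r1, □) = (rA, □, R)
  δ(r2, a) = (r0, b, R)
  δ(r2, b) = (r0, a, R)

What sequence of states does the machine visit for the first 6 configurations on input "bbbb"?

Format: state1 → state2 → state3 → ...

Execution trace:
Initial: [r0]bbbb
Step 1: δ(r0, b) = (r1, a, R) → a[r1]bbb
Step 2: δ(r1, b) = (r1, b, R) → ab[r1]bb
Step 3: δ(r1, b) = (r1, b, R) → abb[r1]b
Step 4: δ(r1, b) = (r1, b, R) → abbb[r1]□
Step 5: δ(r1, □) = (rA, □, R) → abbb□[rA]□

The machine reaches the accept state rA and halts.

State sequence: r0 → r1 → r1 → r1 → r1 → rA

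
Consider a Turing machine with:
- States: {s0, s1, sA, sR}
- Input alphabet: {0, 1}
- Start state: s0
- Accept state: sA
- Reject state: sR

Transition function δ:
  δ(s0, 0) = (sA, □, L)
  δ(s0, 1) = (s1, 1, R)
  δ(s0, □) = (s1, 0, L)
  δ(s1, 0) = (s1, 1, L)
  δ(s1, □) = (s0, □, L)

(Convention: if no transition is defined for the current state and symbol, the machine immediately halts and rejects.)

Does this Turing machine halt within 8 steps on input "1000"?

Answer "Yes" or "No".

Execution trace:
Initial: [s0]1000
Step 1: δ(s0, 1) = (s1, 1, R) → 1[s1]000
Step 2: δ(s1, 0) = (s1, 1, L) → [s1]1100

No transition is defined for δ(s1, 1). By convention the machine halts and rejects.
The machine halted after 2 steps (within the 8-step bound).

Answer: Yes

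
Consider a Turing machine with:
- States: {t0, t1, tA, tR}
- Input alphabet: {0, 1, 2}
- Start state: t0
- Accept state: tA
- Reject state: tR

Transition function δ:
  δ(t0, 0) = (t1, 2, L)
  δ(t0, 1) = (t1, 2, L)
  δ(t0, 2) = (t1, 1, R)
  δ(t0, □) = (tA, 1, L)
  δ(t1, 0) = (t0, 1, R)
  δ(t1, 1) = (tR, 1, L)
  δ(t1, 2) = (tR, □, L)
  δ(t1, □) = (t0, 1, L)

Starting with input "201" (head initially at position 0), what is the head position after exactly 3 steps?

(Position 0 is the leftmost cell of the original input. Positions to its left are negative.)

Execution trace (head position shown):
Step 0: [t0]201  (head at position 0)
Step 1: move right → 1[t1]01  (head at position 1)
Step 2: move right → 11[t0]1  (head at position 2)
Step 3: move left → 1[t1]12  (head at position 1)

After 3 steps, the head is at position 1.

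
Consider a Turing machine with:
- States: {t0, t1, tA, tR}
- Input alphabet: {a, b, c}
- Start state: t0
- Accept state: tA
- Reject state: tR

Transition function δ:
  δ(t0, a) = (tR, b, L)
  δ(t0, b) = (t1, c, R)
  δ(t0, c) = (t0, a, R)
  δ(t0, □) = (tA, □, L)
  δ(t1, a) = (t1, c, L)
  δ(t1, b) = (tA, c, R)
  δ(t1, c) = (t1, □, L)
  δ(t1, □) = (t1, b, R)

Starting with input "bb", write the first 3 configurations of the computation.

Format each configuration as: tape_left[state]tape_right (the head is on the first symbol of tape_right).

Transitions applied:
Step 1: δ(t0, b) = (t1, c, R)
Step 2: δ(t1, b) = (tA, c, R)

The first 3 configurations are:
[t0]bb ⊢ c[t1]b ⊢ cc[tA]□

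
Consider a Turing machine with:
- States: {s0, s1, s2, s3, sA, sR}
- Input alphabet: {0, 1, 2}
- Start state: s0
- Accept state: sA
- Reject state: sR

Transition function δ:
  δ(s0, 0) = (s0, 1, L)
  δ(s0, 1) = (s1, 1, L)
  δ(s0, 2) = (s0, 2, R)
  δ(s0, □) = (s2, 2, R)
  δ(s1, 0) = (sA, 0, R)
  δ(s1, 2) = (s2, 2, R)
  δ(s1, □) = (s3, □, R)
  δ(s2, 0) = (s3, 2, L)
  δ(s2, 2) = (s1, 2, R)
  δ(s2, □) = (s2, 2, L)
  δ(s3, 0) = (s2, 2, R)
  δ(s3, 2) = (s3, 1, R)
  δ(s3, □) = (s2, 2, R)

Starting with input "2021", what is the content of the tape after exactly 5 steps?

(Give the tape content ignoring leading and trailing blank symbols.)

Execution trace:
Initial: [s0]2021
Step 1: δ(s0, 2) = (s0, 2, R) → 2[s0]021
Step 2: δ(s0, 0) = (s0, 1, L) → [s0]2121
Step 3: δ(s0, 2) = (s0, 2, R) → 2[s0]121
Step 4: δ(s0, 1) = (s1, 1, L) → [s1]2121
Step 5: δ(s1, 2) = (s2, 2, R) → 2[s2]121

No transition is defined for δ(s2, 1). By convention the machine halts and rejects.

After 5 steps, the tape (ignoring leading/trailing blanks) is: 2121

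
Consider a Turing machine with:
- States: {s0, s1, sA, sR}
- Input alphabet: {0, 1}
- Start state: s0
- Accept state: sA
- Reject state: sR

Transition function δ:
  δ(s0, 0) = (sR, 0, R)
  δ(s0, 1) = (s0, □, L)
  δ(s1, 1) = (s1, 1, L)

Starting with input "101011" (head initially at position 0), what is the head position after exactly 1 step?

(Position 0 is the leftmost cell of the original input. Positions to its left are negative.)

Execution trace (head position shown):
Step 0: [s0]101011  (head at position 0)
Step 1: move left → [s0]□□01011  (head at position -1)

After 1 step, the head is at position -1.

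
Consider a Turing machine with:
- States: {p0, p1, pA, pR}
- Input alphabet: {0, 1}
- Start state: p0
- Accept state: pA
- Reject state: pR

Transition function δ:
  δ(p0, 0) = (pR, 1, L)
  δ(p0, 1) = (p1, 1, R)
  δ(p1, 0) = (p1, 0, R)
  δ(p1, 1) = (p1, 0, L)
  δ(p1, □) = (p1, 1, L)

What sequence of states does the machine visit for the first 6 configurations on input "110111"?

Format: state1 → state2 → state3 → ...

Execution trace:
Initial: [p0]110111
Step 1: δ(p0, 1) = (p1, 1, R) → 1[p1]10111
Step 2: δ(p1, 1) = (p1, 0, L) → [p1]100111
Step 3: δ(p1, 1) = (p1, 0, L) → [p1]□000111
Step 4: δ(p1, □) = (p1, 1, L) → [p1]□1000111
Step 5: δ(p1, □) = (p1, 1, L) → [p1]□11000111

State sequence: p0 → p1 → p1 → p1 → p1 → p1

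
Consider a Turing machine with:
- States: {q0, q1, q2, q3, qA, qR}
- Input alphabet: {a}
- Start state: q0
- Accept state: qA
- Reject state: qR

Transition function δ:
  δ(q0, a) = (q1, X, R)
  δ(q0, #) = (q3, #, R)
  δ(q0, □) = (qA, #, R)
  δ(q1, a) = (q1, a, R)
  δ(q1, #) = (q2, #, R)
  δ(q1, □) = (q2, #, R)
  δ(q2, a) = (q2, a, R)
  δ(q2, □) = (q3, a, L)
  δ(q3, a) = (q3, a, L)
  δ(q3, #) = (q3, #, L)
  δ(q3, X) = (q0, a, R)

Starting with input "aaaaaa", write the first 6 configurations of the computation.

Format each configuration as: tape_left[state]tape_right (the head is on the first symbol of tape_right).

Transitions applied:
Step 1: δ(q0, a) = (q1, X, R)
Step 2: δ(q1, a) = (q1, a, R)
Step 3: δ(q1, a) = (q1, a, R)
Step 4: δ(q1, a) = (q1, a, R)
Step 5: δ(q1, a) = (q1, a, R)

The first 6 configurations are:
[q0]aaaaaa ⊢ X[q1]aaaaa ⊢ Xa[q1]aaaa ⊢ Xaa[q1]aaa ⊢ Xaaa[q1]aa ⊢ Xaaaa[q1]a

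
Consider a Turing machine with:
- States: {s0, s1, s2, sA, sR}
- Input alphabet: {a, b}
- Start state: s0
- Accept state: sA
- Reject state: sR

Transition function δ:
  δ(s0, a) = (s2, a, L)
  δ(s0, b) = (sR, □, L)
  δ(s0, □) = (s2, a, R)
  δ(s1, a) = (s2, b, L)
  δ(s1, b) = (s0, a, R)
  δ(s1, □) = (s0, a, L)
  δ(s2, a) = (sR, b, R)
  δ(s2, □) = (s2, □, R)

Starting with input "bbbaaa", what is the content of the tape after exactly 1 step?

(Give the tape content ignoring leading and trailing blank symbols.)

Execution trace:
Initial: [s0]bbbaaa
Step 1: δ(s0, b) = (sR, □, L) → [sR]□□bbaaa

The machine reaches the reject state sR and halts.

After 1 step, the tape (ignoring leading/trailing blanks) is: bbaaa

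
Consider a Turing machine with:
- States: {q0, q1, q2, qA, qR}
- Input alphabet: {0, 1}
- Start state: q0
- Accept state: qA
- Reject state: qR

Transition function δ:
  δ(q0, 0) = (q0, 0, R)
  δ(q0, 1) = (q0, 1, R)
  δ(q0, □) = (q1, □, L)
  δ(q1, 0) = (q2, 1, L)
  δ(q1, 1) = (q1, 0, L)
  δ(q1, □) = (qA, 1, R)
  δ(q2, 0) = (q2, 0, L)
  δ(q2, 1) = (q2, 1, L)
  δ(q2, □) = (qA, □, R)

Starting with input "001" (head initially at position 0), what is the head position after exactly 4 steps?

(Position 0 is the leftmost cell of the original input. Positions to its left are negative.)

Execution trace (head position shown):
Step 0: [q0]001  (head at position 0)
Step 1: move right → 0[q0]01  (head at position 1)
Step 2: move right → 00[q0]1  (head at position 2)
Step 3: move right → 001[q0]□  (head at position 3)
Step 4: move left → 00[q1]1□  (head at position 2)

After 4 steps, the head is at position 2.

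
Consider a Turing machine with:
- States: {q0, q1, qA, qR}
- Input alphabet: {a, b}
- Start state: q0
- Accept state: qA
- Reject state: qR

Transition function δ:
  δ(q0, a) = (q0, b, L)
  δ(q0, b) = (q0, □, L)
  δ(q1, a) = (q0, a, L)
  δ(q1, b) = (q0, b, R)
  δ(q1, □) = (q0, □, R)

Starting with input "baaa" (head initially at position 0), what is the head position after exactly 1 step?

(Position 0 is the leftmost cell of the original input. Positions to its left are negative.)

Execution trace (head position shown):
Step 0: [q0]baaa  (head at position 0)
Step 1: move left → [q0]□□aaa  (head at position -1)

After 1 step, the head is at position -1.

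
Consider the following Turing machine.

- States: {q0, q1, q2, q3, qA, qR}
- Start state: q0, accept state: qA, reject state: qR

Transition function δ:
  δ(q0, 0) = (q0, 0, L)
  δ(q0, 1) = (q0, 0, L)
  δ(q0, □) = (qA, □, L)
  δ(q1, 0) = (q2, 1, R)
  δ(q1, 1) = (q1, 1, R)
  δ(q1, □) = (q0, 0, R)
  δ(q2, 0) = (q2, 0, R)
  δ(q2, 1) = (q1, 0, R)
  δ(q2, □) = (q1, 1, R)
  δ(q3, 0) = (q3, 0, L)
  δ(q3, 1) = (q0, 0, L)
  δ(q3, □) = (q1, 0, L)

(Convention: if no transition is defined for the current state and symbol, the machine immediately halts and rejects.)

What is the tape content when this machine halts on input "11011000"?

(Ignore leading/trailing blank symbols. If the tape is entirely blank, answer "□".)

Execution trace:
Initial: [q0]11011000
Step 1: δ(q0, 1) = (q0, 0, L) → [q0]□01011000
Step 2: δ(q0, □) = (qA, □, L) → [qA]□□01011000

The machine reaches the accept state qA and halts.

Final tape (ignoring leading/trailing blanks): 01011000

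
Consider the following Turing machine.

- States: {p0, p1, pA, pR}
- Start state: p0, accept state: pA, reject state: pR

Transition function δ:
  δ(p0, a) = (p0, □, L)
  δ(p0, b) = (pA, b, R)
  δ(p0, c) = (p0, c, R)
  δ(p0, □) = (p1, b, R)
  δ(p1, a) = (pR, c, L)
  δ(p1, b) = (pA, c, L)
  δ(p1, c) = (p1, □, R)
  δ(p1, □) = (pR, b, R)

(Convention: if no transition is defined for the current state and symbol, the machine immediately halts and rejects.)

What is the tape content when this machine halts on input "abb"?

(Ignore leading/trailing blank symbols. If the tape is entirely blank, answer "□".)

Execution trace:
Initial: [p0]abb
Step 1: δ(p0, a) = (p0, □, L) → [p0]□□bb
Step 2: δ(p0, □) = (p1, b, R) → b[p1]□bb
Step 3: δ(p1, □) = (pR, b, R) → bb[pR]bb

The machine reaches the reject state pR and halts.

Final tape (ignoring leading/trailing blanks): bbbb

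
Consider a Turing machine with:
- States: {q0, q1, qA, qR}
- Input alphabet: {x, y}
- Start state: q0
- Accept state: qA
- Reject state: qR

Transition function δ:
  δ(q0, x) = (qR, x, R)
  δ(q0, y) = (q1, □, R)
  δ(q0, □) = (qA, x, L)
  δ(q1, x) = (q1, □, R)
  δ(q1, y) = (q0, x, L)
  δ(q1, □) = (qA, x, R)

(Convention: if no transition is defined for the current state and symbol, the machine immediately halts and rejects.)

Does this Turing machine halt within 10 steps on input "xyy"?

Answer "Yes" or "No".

Execution trace:
Initial: [q0]xyy
Step 1: δ(q0, x) = (qR, x, R) → x[qR]yy

The machine reaches the reject state qR and halts.
The machine halted after 1 step (within the 10-step bound).

Answer: Yes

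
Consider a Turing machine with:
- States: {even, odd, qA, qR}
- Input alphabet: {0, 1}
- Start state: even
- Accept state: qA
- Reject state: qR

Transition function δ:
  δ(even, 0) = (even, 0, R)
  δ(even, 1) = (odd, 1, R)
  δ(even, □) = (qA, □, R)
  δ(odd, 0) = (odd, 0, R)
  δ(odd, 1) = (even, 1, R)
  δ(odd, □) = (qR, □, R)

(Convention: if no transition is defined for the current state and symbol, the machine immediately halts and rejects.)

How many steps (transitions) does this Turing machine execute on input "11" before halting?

Execution trace:
Initial: [even]11
Step 1: δ(even, 1) = (odd, 1, R) → 1[odd]1
Step 2: δ(odd, 1) = (even, 1, R) → 11[even]□
Step 3: δ(even, □) = (qA, □, R) → 11□[qA]□

The machine reaches the accept state qA and halts.

The machine executed 3 steps before halting.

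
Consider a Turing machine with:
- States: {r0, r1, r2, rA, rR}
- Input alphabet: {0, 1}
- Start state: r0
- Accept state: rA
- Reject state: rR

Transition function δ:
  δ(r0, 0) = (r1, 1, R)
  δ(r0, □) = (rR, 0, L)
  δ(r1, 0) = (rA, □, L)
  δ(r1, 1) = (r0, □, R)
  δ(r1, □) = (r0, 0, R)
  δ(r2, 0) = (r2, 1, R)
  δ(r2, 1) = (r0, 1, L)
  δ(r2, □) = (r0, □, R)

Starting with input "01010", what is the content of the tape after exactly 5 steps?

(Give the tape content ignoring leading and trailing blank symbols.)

Execution trace:
Initial: [r0]01010
Step 1: δ(r0, 0) = (r1, 1, R) → 1[r1]1010
Step 2: δ(r1, 1) = (r0, □, R) → 1□[r0]010
Step 3: δ(r0, 0) = (r1, 1, R) → 1□1[r1]10
Step 4: δ(r1, 1) = (r0, □, R) → 1□1□[r0]0
Step 5: δ(r0, 0) = (r1, 1, R) → 1□1□1[r1]□

After 5 steps, the tape (ignoring leading/trailing blanks) is: 1□1□1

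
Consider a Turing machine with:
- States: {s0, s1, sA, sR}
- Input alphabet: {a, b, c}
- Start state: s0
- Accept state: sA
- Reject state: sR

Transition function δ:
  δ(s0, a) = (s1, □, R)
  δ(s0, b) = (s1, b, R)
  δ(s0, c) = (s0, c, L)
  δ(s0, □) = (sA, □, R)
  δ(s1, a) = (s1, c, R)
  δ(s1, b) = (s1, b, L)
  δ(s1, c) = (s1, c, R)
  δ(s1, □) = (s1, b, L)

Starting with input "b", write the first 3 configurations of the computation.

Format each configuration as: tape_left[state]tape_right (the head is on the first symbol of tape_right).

Transitions applied:
Step 1: δ(s0, b) = (s1, b, R)
Step 2: δ(s1, □) = (s1, b, L)

The first 3 configurations are:
[s0]b ⊢ b[s1]□ ⊢ [s1]bb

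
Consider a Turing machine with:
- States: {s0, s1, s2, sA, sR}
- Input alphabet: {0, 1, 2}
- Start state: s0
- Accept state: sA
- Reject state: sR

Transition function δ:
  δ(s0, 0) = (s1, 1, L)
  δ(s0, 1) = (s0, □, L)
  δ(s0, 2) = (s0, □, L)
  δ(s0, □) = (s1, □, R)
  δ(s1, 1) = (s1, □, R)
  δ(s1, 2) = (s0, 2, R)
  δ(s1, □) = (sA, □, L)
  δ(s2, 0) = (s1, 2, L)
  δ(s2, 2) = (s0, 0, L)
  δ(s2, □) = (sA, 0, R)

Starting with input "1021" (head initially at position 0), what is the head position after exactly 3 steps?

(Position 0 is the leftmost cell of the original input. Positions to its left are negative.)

Execution trace (head position shown):
Step 0: [s0]1021  (head at position 0)
Step 1: move left → [s0]□□021  (head at position -1)
Step 2: move right → □[s1]□021  (head at position 0)
Step 3: move left → [sA]□□021  (head at position -1)

After 3 steps, the head is at position -1.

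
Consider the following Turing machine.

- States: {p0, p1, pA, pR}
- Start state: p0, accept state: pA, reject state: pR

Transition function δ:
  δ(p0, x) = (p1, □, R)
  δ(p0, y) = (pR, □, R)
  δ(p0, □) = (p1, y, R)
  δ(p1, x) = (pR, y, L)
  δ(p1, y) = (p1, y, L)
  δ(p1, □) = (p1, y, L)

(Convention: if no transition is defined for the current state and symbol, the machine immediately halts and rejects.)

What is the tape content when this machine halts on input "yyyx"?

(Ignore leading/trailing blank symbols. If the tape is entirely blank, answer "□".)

Execution trace:
Initial: [p0]yyyx
Step 1: δ(p0, y) = (pR, □, R) → □[pR]yyx

The machine reaches the reject state pR and halts.

Final tape (ignoring leading/trailing blanks): yyx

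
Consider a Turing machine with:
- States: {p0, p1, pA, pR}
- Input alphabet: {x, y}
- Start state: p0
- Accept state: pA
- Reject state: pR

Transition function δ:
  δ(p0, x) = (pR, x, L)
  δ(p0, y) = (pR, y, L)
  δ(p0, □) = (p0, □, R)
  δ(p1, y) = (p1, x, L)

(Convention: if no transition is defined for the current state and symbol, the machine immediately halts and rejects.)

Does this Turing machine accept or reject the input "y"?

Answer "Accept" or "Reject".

Execution trace:
Initial: [p0]y
Step 1: δ(p0, y) = (pR, y, L) → [pR]□y

The machine reaches the reject state pR and halts.

Answer: Reject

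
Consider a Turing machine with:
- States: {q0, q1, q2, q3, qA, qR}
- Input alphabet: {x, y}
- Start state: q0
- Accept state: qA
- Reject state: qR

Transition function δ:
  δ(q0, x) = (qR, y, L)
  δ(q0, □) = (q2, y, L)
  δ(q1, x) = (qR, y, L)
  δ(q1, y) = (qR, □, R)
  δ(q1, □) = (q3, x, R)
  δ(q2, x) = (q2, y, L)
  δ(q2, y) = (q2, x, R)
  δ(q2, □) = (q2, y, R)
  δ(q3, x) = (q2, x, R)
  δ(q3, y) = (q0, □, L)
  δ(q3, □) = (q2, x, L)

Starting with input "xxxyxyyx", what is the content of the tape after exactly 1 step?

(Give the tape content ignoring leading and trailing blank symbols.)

Execution trace:
Initial: [q0]xxxyxyyx
Step 1: δ(q0, x) = (qR, y, L) → [qR]□yxxyxyyx

The machine reaches the reject state qR and halts.

After 1 step, the tape (ignoring leading/trailing blanks) is: yxxyxyyx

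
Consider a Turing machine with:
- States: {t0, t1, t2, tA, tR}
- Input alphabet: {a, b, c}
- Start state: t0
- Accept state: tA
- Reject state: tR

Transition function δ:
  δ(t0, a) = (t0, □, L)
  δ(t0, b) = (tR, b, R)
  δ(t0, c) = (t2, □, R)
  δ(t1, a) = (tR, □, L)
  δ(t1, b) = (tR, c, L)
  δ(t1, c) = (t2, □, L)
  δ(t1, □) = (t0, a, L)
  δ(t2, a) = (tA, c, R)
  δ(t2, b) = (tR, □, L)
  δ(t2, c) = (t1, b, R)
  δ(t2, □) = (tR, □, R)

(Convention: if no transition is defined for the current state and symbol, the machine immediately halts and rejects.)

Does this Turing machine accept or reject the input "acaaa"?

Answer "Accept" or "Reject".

Execution trace:
Initial: [t0]acaaa
Step 1: δ(t0, a) = (t0, □, L) → [t0]□□caaa

No transition is defined for δ(t0, □). By convention the machine halts and rejects.

Answer: Reject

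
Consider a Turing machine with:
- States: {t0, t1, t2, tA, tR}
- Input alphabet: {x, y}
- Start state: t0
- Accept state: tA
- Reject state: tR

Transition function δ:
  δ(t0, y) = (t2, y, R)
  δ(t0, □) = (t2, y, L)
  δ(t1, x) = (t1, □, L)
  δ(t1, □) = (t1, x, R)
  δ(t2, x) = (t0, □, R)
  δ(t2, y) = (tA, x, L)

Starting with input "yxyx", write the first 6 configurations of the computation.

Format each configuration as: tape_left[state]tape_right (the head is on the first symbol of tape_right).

Transitions applied:
Step 1: δ(t0, y) = (t2, y, R)
Step 2: δ(t2, x) = (t0, □, R)
Step 3: δ(t0, y) = (t2, y, R)
Step 4: δ(t2, x) = (t0, □, R)
Step 5: δ(t0, □) = (t2, y, L)

The first 6 configurations are:
[t0]yxyx ⊢ y[t2]xyx ⊢ y□[t0]yx ⊢ y□y[t2]x ⊢ y□y□[t0]□ ⊢ y□y[t2]□y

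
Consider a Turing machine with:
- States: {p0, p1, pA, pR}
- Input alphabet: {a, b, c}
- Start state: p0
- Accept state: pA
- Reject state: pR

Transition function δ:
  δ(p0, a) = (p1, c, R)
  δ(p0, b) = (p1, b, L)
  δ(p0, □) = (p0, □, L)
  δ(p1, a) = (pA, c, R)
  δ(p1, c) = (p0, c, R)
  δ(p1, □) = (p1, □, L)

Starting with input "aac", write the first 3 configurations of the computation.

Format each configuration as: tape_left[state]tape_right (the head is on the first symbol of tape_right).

Transitions applied:
Step 1: δ(p0, a) = (p1, c, R)
Step 2: δ(p1, a) = (pA, c, R)

The first 3 configurations are:
[p0]aac ⊢ c[p1]ac ⊢ cc[pA]c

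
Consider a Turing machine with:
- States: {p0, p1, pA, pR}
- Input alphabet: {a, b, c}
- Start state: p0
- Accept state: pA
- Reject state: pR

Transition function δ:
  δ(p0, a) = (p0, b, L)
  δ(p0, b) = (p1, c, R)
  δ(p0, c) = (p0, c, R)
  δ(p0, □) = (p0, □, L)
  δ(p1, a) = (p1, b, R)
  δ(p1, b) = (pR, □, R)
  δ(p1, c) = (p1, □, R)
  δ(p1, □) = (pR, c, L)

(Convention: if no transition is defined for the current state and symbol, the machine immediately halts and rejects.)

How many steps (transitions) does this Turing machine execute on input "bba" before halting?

Execution trace:
Initial: [p0]bba
Step 1: δ(p0, b) = (p1, c, R) → c[p1]ba
Step 2: δ(p1, b) = (pR, □, R) → c□[pR]a

The machine reaches the reject state pR and halts.

The machine executed 2 steps before halting.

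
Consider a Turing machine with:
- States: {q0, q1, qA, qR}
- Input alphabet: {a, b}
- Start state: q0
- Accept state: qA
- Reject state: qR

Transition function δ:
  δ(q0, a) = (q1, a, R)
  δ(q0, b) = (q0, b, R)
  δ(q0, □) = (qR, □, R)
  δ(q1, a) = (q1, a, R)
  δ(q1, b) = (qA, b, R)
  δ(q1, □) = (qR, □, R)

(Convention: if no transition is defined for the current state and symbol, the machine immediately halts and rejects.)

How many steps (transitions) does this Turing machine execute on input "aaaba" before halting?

Execution trace:
Initial: [q0]aaaba
Step 1: δ(q0, a) = (q1, a, R) → a[q1]aaba
Step 2: δ(q1, a) = (q1, a, R) → aa[q1]aba
Step 3: δ(q1, a) = (q1, a, R) → aaa[q1]ba
Step 4: δ(q1, b) = (qA, b, R) → aaab[qA]a

The machine reaches the accept state qA and halts.

The machine executed 4 steps before halting.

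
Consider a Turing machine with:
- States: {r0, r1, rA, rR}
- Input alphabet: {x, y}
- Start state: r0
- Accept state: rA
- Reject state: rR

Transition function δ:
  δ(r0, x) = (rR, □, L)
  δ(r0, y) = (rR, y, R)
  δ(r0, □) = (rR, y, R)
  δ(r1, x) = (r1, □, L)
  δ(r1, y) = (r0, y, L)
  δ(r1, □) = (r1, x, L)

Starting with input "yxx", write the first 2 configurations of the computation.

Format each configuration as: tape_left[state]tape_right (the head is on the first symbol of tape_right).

Transitions applied:
Step 1: δ(r0, y) = (rR, y, R)

The first 2 configurations are:
[r0]yxx ⊢ y[rR]xx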